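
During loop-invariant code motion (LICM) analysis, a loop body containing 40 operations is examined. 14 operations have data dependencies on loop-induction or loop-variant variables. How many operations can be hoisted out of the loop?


Invariant candidates = total - loop-dependent
= 40 - 14 = 26

26


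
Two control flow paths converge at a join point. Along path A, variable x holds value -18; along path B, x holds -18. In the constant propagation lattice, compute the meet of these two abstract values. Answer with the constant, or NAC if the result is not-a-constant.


Meet operation: if both paths give the same constant, result is that constant; if they differ, result is NAC (not-a-constant).
Path A: -18, Path B: -18 -> equal
Result: constant -> -18

-18


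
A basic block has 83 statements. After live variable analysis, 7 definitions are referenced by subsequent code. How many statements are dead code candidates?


Dead code = total statements - live definitions
= 83 - 7 = 76

76


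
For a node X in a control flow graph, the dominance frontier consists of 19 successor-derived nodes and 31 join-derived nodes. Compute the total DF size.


DF(X) = direct successor contributions + join point contributions
= 19 + 31 = 50

50


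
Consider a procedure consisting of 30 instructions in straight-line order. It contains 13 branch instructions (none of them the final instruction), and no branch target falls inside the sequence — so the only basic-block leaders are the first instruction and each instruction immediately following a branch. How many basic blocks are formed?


With no in-sequence branch targets, the leaders are the first instruction plus the instruction after each branch.
Number of basic blocks = branches + 1
= 13 + 1 = 14

14


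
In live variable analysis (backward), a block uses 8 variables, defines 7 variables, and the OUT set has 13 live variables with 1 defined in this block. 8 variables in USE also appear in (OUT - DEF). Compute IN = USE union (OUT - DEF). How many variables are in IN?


OUT - DEF: 13 - 1 = 12
|IN| = |USE| + |OUT - DEF| - |USE ∩ (OUT - DEF)| = 8 + 12 - 8 = 12

12


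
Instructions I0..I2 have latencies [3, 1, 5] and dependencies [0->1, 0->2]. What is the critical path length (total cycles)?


Compute longest path through dependency graph: dist(Ik) = max over predecessors of dist + latency(Ik).
dist(I0) = latency 3 = 3
dist(I1) = dist(I0) + 1 = 3 + 1 = 4
dist(I2) = dist(I0) + 5 = 3 + 5 = 8
Critical path = max dist = 8

8


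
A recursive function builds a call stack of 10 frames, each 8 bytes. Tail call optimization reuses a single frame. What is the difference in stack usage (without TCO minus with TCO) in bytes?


Without TCO: 10 * 8 = 80 bytes
With TCO: reuse 1 frame = 8 bytes
Savings = 80 - 8 = 72

72


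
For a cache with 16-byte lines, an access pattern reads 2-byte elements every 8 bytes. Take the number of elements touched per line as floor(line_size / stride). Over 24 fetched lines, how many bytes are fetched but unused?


Elements per line = floor(16 / 8) = 2
Bytes used per line = 2 * 2 = 4
Wasted per line = 16 - 4 = 12
Total wasted = 12 * 24 = 288

288


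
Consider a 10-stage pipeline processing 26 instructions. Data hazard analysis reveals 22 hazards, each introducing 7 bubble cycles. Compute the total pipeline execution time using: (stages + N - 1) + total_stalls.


Base cycles = 10 + 26 - 1 = 35
Total stalls = 22 * 7 = 154
Total = 35 + 154 = 189

189


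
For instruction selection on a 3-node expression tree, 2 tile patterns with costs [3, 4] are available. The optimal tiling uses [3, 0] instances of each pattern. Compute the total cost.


Total cost = sum(count_i * cost_i)
= 3*3 + 0*4
= 9

9


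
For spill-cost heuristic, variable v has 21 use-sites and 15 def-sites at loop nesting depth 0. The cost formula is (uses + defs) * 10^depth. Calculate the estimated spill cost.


uses + defs = 21 + 15 = 36
10^0 = 1
Spill cost = 36 * 1 = 36

36


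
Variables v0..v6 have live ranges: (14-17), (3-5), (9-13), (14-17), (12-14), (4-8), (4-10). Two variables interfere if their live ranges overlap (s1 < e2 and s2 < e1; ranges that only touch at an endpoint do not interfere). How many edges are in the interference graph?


Check all pairs for overlapping intervals.
Two intervals (s1,e1) and (s2,e2) overlap if s1 < e2 and s2 < e1.
v0 (14-17) vs v1..v6: overlaps v3 -> 1
v1 (3-5) vs v2..v6: overlaps v5, v6 -> 2
v2 (9-13) vs v3..v6: overlaps v4, v6 -> 2
v3 (14-17) vs v4..v6: overlaps none -> 0
v4 (12-14) vs v5..v6: overlaps none -> 0
v5 (4-8) vs v6: overlaps v6 -> 1
Total overlapping pairs = 1 + 2 + 2 + 0 + 0 + 1 = 6

6


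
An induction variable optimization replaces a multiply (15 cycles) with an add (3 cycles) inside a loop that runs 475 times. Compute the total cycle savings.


Per-iteration saving = 15 - 3 = 12
Total saved = 475 * 12 = 5700

5700


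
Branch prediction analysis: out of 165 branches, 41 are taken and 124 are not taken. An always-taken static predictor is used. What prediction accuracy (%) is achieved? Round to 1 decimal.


Predictor: always-taken
Correct predictions = 41
Accuracy = 41 / 165 * 100 = 24.8%

24.8


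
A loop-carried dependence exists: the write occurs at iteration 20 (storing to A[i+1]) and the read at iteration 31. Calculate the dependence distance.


Distance = read iteration - write iteration
= 31 - 20 = 11

11


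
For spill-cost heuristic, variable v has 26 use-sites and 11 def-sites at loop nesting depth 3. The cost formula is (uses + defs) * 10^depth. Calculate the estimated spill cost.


uses + defs = 26 + 11 = 37
10^3 = 1000
Spill cost = 37 * 1000 = 37000

37000


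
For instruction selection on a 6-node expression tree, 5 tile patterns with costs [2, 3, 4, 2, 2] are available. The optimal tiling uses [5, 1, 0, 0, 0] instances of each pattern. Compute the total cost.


Total cost = sum(count_i * cost_i)
= 5*2 + 1*3 + 0*4 + 0*2 + 0*2
= 13

13


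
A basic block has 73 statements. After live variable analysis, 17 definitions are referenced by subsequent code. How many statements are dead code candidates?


Dead code = total statements - live definitions
= 73 - 17 = 56

56


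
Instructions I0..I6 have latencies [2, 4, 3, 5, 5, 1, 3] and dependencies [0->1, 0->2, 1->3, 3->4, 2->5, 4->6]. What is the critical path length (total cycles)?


Compute longest path through dependency graph: dist(Ik) = max over predecessors of dist + latency(Ik).
dist(I0) = latency 2 = 2
dist(I1) = dist(I0) + 4 = 2 + 4 = 6
dist(I2) = dist(I0) + 3 = 2 + 3 = 5
dist(I3) = dist(I1) + 5 = 6 + 5 = 11
dist(I4) = dist(I3) + 5 = 11 + 5 = 16
dist(I5) = dist(I2) + 1 = 5 + 1 = 6
dist(I6) = dist(I4) + 3 = 16 + 3 = 19
Critical path = max dist = 19

19


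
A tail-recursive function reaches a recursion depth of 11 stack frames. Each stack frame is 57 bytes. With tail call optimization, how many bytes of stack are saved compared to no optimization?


Without TCO: 11 * 57 = 627 bytes
With TCO: reuse 1 frame = 57 bytes
Savings = 627 - 57 = 570

570


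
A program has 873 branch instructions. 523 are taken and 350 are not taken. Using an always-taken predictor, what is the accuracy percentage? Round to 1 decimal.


Predictor: always-taken
Correct predictions = 523
Accuracy = 523 / 873 * 100 = 59.9%

59.9


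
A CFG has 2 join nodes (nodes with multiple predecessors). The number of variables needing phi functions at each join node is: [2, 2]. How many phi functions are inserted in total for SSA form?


Total phi functions = sum of phi functions at each join node
= 2 + 2 = 4

4


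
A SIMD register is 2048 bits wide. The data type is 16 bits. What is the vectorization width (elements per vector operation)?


Width = SIMD bits / data type bits
= 2048 / 16 = 128

128


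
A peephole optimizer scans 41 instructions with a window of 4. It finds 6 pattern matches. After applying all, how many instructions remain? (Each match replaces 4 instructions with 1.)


Each match removes 3 instructions.
Total removed = 6 * 3 = 18
Remaining = 41 - 18 = 23

23


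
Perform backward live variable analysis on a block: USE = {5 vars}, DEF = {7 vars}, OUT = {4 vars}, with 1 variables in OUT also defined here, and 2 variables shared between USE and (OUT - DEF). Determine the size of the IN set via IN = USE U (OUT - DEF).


OUT - DEF: 4 - 1 = 3
|IN| = |USE| + |OUT - DEF| - |USE ∩ (OUT - DEF)| = 5 + 3 - 2 = 6

6


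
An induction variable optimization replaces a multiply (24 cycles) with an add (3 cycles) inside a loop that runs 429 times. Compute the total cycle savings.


Per-iteration saving = 24 - 3 = 21
Total saved = 429 * 21 = 9009

9009


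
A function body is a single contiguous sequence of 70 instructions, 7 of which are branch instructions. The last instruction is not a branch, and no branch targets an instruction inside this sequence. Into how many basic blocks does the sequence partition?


With no in-sequence branch targets, the leaders are the first instruction plus the instruction after each branch.
Number of basic blocks = branches + 1
= 7 + 1 = 8

8


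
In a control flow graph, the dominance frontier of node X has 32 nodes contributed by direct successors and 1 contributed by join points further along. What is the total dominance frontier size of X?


DF(X) = direct successor contributions + join point contributions
= 32 + 1 = 33

33


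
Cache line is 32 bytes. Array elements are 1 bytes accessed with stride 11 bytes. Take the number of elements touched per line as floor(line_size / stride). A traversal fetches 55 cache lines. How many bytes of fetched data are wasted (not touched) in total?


Elements per line = floor(32 / 11) = 2
Bytes used per line = 2 * 1 = 2
Wasted per line = 32 - 2 = 30
Total wasted = 30 * 55 = 1650

1650


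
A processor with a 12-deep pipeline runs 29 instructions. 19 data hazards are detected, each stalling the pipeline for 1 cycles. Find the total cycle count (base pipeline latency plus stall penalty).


Base cycles = 12 + 29 - 1 = 40
Total stalls = 19 * 1 = 19
Total = 40 + 19 = 59

59


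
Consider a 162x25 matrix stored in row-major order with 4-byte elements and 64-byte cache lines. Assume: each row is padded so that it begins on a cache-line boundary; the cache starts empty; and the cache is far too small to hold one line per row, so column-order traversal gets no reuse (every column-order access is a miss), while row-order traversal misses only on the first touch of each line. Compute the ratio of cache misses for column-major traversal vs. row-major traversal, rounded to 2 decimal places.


Each row occupies 25 * 4 = 100 bytes and starts on a line boundary, so it spans ceil(100 / 64) = 2 cache lines.
Row-major traversal misses (one per line touched): 162 * ceil(25 * 4 / 64) = 324
Column-major traversal misses (no reuse, every access misses): 162 * 25 = 4050
Ratio = 4050 / 324 = 12.5

12.5


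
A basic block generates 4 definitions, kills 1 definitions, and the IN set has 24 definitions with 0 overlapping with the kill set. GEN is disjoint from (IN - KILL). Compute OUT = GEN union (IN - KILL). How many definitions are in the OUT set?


IN - KILL: 24 - 0 = 24 surviving definitions
OUT = GEN + surviving = 4 + 24 = 28

28


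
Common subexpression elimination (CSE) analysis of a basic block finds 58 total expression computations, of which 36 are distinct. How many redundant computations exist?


CSE count = total expressions - unique expressions
= 58 - 36 = 22

22


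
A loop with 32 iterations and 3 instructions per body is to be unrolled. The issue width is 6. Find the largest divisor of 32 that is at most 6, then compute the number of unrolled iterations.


Largest divisor of 32 <= 6 is 4
New iterations = 32 / 4 = 8

8


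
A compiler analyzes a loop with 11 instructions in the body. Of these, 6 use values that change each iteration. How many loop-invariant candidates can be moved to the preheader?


Invariant candidates = total - loop-dependent
= 11 - 6 = 5

5


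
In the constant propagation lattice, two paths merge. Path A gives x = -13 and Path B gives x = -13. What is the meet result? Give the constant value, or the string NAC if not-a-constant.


Meet operation: if both paths give the same constant, result is that constant; if they differ, result is NAC (not-a-constant).
Path A: -13, Path B: -13 -> equal
Result: constant -> -13

-13


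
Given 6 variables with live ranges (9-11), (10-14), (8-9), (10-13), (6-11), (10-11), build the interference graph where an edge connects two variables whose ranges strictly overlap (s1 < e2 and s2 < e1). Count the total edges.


Check all pairs for overlapping intervals.
Two intervals (s1,e1) and (s2,e2) overlap if s1 < e2 and s2 < e1.
v0 (9-11) vs v1..v5: overlaps v1, v3, v4, v5 -> 4
v1 (10-14) vs v2..v5: overlaps v3, v4, v5 -> 3
v2 (8-9) vs v3..v5: overlaps v4 -> 1
v3 (10-13) vs v4..v5: overlaps v4, v5 -> 2
v4 (6-11) vs v5: overlaps v5 -> 1
Total overlapping pairs = 4 + 3 + 1 + 2 + 1 = 11

11


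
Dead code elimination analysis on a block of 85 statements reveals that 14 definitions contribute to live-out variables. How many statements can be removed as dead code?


Dead code = total statements - live definitions
= 85 - 14 = 71

71


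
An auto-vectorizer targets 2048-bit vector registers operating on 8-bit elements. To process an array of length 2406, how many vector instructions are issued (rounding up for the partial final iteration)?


Width = 2048 / 8 = 256 elements per vector op
Iterations = ceil(2406 / 256) = 10

10


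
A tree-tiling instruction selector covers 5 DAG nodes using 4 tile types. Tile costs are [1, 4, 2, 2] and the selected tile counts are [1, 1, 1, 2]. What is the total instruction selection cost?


Total cost = sum(count_i * cost_i)
= 1*1 + 1*4 + 1*2 + 2*2
= 11

11


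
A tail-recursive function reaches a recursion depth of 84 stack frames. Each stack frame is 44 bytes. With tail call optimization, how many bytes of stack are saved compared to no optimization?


Without TCO: 84 * 44 = 3696 bytes
With TCO: reuse 1 frame = 44 bytes
Savings = 3696 - 44 = 3652

3652


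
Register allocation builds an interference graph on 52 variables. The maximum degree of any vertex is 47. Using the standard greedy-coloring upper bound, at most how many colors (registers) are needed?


Greedy coloring never needs more than (max_degree + 1) colors: when coloring a vertex, at most max_degree neighbors are already colored.
Upper bound = 47 + 1 = 48

48


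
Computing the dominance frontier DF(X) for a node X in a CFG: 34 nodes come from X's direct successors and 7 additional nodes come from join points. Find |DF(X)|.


DF(X) = direct successor contributions + join point contributions
= 34 + 7 = 41

41


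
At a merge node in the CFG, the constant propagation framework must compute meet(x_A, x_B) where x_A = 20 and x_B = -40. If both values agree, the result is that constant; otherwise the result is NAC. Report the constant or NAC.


Meet operation: if both paths give the same constant, result is that constant; if they differ, result is NAC (not-a-constant).
Path A: 20, Path B: -40 -> differ
Result: not-a-constant -> NAC

NAC


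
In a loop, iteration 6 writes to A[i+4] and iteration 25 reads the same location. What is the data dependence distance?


Distance = read iteration - write iteration
= 25 - 6 = 19

19


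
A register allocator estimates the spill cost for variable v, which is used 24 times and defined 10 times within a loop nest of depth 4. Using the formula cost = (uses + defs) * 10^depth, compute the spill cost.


uses + defs = 24 + 10 = 34
10^4 = 10000
Spill cost = 34 * 10000 = 340000

340000


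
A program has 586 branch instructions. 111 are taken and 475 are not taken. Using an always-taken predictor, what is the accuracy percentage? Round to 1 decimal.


Predictor: always-taken
Correct predictions = 111
Accuracy = 111 / 586 * 100 = 18.9%

18.9


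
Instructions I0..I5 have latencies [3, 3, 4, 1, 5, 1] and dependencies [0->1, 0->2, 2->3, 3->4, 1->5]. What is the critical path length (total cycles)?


Compute longest path through dependency graph: dist(Ik) = max over predecessors of dist + latency(Ik).
dist(I0) = latency 3 = 3
dist(I1) = dist(I0) + 3 = 3 + 3 = 6
dist(I2) = dist(I0) + 4 = 3 + 4 = 7
dist(I3) = dist(I2) + 1 = 7 + 1 = 8
dist(I4) = dist(I3) + 5 = 8 + 5 = 13
dist(I5) = dist(I1) + 1 = 6 + 1 = 7
Critical path = max dist = 13

13


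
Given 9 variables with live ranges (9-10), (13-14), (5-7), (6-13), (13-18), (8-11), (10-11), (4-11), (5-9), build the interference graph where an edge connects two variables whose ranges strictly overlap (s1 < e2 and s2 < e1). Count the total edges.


Check all pairs for overlapping intervals.
Two intervals (s1,e1) and (s2,e2) overlap if s1 < e2 and s2 < e1.
v0 (9-10) vs v1..v8: overlaps v3, v5, v7 -> 3
v1 (13-14) vs v2..v8: overlaps v4 -> 1
v2 (5-7) vs v3..v8: overlaps v3, v7, v8 -> 3
v3 (6-13) vs v4..v8: overlaps v5, v6, v7, v8 -> 4
v4 (13-18) vs v5..v8: overlaps none -> 0
v5 (8-11) vs v6..v8: overlaps v6, v7, v8 -> 3
v6 (10-11) vs v7..v8: overlaps v7 -> 1
v7 (4-11) vs v8: overlaps v8 -> 1
Total overlapping pairs = 3 + 1 + 3 + 4 + 0 + 3 + 1 + 1 = 16

16


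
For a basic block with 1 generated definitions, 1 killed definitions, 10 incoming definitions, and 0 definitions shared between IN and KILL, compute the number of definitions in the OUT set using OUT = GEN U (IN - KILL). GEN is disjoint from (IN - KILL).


IN - KILL: 10 - 0 = 10 surviving definitions
OUT = GEN + surviving = 1 + 10 = 11

11


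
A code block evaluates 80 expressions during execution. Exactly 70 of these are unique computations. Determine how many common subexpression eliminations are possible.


CSE count = total expressions - unique expressions
= 80 - 70 = 10

10


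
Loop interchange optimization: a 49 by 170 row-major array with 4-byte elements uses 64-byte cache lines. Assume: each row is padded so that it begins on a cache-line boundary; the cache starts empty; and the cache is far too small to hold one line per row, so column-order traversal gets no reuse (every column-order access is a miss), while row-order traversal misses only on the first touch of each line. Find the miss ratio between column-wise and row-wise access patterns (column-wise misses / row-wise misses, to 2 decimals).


Each row occupies 170 * 4 = 680 bytes and starts on a line boundary, so it spans ceil(680 / 64) = 11 cache lines.
Row-major traversal misses (one per line touched): 49 * ceil(170 * 4 / 64) = 539
Column-major traversal misses (no reuse, every access misses): 49 * 170 = 8330
Ratio = 8330 / 539 = 15.45

15.45


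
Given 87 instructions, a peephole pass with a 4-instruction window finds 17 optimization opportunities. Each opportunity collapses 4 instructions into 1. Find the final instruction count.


Each match removes 3 instructions.
Total removed = 17 * 3 = 51
Remaining = 87 - 51 = 36

36


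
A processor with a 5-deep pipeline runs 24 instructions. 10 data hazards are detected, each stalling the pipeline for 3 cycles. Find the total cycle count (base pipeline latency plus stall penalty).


Base cycles = 5 + 24 - 1 = 28
Total stalls = 10 * 3 = 30
Total = 28 + 30 = 58

58


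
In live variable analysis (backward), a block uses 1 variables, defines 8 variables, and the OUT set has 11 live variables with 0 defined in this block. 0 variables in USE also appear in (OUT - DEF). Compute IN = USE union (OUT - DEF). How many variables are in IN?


OUT - DEF: 11 - 0 = 11
|IN| = |USE| + |OUT - DEF| - |USE ∩ (OUT - DEF)| = 1 + 11 - 0 = 12

12


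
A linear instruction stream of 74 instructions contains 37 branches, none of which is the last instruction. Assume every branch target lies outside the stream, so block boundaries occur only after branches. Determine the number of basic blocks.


With no in-sequence branch targets, the leaders are the first instruction plus the instruction after each branch.
Number of basic blocks = branches + 1
= 37 + 1 = 38

38


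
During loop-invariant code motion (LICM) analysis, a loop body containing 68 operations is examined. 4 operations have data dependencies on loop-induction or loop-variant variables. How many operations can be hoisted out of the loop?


Invariant candidates = total - loop-dependent
= 68 - 4 = 64

64


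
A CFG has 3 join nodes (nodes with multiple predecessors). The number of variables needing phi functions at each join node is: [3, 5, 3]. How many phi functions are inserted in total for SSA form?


Total phi functions = sum of phi functions at each join node
= 3 + 5 + 3 = 11

11


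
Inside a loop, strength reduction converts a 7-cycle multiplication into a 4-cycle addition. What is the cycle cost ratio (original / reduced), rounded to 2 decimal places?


Ratio = mult_cost / add_cost = 7 / 4 = 1.75

1.75


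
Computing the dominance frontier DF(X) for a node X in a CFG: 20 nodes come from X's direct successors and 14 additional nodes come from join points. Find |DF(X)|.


DF(X) = direct successor contributions + join point contributions
= 20 + 14 = 34

34


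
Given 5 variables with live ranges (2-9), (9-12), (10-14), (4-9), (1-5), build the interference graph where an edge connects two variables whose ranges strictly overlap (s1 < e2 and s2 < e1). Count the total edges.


Check all pairs for overlapping intervals.
Two intervals (s1,e1) and (s2,e2) overlap if s1 < e2 and s2 < e1.
v0 (2-9) vs v1..v4: overlaps v3, v4 -> 2
v1 (9-12) vs v2..v4: overlaps v2 -> 1
v2 (10-14) vs v3..v4: overlaps none -> 0
v3 (4-9) vs v4: overlaps v4 -> 1
Total overlapping pairs = 2 + 1 + 0 + 1 = 4

4


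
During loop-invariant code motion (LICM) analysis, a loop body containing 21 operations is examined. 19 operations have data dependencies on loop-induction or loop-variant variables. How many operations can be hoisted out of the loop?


Invariant candidates = total - loop-dependent
= 21 - 19 = 2

2


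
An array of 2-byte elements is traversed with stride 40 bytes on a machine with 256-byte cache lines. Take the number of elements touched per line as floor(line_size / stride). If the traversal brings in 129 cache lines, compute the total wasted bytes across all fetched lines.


Elements per line = floor(256 / 40) = 6
Bytes used per line = 6 * 2 = 12
Wasted per line = 256 - 12 = 244
Total wasted = 244 * 129 = 31476

31476


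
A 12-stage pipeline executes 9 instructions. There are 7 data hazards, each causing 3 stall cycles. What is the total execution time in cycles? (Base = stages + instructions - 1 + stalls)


Base cycles = 12 + 9 - 1 = 20
Total stalls = 7 * 3 = 21
Total = 20 + 21 = 41

41


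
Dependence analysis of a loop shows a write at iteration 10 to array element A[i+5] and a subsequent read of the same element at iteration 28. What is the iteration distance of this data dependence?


Distance = read iteration - write iteration
= 28 - 10 = 18

18


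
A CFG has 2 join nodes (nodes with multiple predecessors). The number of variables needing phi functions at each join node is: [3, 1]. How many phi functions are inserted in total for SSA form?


Total phi functions = sum of phi functions at each join node
= 3 + 1 = 4

4


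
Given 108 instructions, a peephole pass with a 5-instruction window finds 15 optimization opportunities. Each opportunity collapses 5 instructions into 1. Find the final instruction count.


Each match removes 4 instructions.
Total removed = 15 * 4 = 60
Remaining = 108 - 60 = 48

48


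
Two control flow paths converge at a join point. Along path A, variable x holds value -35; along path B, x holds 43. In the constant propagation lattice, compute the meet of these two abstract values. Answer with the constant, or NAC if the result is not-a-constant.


Meet operation: if both paths give the same constant, result is that constant; if they differ, result is NAC (not-a-constant).
Path A: -35, Path B: 43 -> differ
Result: not-a-constant -> NAC

NAC


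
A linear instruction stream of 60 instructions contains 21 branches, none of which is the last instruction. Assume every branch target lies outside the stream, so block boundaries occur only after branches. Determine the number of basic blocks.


With no in-sequence branch targets, the leaders are the first instruction plus the instruction after each branch.
Number of basic blocks = branches + 1
= 21 + 1 = 22

22


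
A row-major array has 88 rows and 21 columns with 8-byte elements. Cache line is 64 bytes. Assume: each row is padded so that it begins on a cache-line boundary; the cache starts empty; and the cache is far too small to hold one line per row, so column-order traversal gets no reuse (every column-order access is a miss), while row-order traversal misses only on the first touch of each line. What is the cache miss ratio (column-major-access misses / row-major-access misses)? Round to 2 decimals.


Each row occupies 21 * 8 = 168 bytes and starts on a line boundary, so it spans ceil(168 / 64) = 3 cache lines.
Row-major traversal misses (one per line touched): 88 * ceil(21 * 8 / 64) = 264
Column-major traversal misses (no reuse, every access misses): 88 * 21 = 1848
Ratio = 1848 / 264 = 7.0

7.0


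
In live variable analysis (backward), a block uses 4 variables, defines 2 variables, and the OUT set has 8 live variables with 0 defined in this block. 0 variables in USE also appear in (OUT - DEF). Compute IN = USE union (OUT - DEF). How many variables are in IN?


OUT - DEF: 8 - 0 = 8
|IN| = |USE| + |OUT - DEF| - |USE ∩ (OUT - DEF)| = 4 + 8 - 0 = 12

12


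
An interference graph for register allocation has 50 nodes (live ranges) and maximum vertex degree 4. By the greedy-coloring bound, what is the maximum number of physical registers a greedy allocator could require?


Greedy coloring never needs more than (max_degree + 1) colors: when coloring a vertex, at most max_degree neighbors are already colored.
Upper bound = 4 + 1 = 5

5


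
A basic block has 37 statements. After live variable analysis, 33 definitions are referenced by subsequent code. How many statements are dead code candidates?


Dead code = total statements - live definitions
= 37 - 33 = 4

4


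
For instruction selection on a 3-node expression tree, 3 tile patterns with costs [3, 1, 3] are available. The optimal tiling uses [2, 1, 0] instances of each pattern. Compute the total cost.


Total cost = sum(count_i * cost_i)
= 2*3 + 1*1 + 0*3
= 7

7


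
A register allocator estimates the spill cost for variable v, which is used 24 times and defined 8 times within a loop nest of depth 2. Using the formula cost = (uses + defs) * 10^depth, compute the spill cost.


uses + defs = 24 + 8 = 32
10^2 = 100
Spill cost = 32 * 100 = 3200

3200


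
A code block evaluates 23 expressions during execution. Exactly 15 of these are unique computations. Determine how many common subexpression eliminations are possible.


CSE count = total expressions - unique expressions
= 23 - 15 = 8

8


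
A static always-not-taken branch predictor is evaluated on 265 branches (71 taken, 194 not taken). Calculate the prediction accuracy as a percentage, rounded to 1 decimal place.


Predictor: always-not-taken
Correct predictions = 194
Accuracy = 194 / 265 * 100 = 73.2%

73.2


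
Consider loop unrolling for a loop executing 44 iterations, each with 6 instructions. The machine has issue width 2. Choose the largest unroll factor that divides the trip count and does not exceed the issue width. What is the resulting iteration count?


Largest divisor of 44 <= 2 is 2
New iterations = 44 / 2 = 22

22


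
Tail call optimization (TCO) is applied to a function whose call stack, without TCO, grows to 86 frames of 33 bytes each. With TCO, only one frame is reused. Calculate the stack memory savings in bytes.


Without TCO: 86 * 33 = 2838 bytes
With TCO: reuse 1 frame = 33 bytes
Savings = 2838 - 33 = 2805

2805


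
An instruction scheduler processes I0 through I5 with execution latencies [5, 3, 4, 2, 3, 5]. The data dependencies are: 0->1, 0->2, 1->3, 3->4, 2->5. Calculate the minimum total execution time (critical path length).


Compute longest path through dependency graph: dist(Ik) = max over predecessors of dist + latency(Ik).
dist(I0) = latency 5 = 5
dist(I1) = dist(I0) + 3 = 5 + 3 = 8
dist(I2) = dist(I0) + 4 = 5 + 4 = 9
dist(I3) = dist(I1) + 2 = 8 + 2 = 10
dist(I4) = dist(I3) + 3 = 10 + 3 = 13
dist(I5) = dist(I2) + 5 = 9 + 5 = 14
Critical path = max dist = 14

14


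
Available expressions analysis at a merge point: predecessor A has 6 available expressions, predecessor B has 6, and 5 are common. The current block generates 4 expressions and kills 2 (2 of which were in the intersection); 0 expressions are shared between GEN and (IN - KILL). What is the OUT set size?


IN = intersection of predecessors = 5
IN - KILL = 5 - 2 = 3
|OUT| = |GEN| + |IN - KILL| - |GEN ∩ (IN - KILL)| = 4 + 3 - 0 = 7

7


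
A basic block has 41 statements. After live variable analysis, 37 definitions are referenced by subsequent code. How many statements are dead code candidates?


Dead code = total statements - live definitions
= 41 - 37 = 4

4


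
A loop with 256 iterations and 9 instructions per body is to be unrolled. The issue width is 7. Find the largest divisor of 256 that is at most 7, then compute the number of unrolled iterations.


Largest divisor of 256 <= 7 is 4
New iterations = 256 / 4 = 64

64


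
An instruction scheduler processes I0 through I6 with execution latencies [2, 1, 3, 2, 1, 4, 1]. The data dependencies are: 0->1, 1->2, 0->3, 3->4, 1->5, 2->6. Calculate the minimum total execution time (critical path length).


Compute longest path through dependency graph: dist(Ik) = max over predecessors of dist + latency(Ik).
dist(I0) = latency 2 = 2
dist(I1) = dist(I0) + 1 = 2 + 1 = 3
dist(I2) = dist(I1) + 3 = 3 + 3 = 6
dist(I3) = dist(I0) + 2 = 2 + 2 = 4
dist(I4) = dist(I3) + 1 = 4 + 1 = 5
dist(I5) = dist(I1) + 4 = 3 + 4 = 7
dist(I6) = dist(I2) + 1 = 6 + 1 = 7
Critical path = max dist = 7

7


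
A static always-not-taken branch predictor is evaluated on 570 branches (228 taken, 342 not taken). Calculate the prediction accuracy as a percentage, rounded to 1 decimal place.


Predictor: always-not-taken
Correct predictions = 342
Accuracy = 342 / 570 * 100 = 60.0%

60.0


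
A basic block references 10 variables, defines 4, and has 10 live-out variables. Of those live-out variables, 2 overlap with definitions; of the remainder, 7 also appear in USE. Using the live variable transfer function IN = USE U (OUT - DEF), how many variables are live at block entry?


OUT - DEF: 10 - 2 = 8
|IN| = |USE| + |OUT - DEF| - |USE ∩ (OUT - DEF)| = 10 + 8 - 7 = 11

11


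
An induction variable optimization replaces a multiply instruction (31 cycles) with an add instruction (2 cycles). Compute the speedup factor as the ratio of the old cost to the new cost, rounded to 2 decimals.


Ratio = mult_cost / add_cost = 31 / 2 = 15.5

15.5


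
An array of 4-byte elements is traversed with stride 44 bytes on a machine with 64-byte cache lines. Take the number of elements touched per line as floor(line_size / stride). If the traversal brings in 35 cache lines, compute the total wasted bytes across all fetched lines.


Elements per line = floor(64 / 44) = 1
Bytes used per line = 1 * 4 = 4
Wasted per line = 64 - 4 = 60
Total wasted = 60 * 35 = 2100

2100


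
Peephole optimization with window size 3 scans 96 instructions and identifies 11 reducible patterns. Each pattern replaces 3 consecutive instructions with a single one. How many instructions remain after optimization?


Each match removes 2 instructions.
Total removed = 11 * 2 = 22
Remaining = 96 - 22 = 74

74


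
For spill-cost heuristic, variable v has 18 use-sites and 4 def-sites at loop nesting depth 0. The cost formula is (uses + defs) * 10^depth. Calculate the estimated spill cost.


uses + defs = 18 + 4 = 22
10^0 = 1
Spill cost = 22 * 1 = 22

22


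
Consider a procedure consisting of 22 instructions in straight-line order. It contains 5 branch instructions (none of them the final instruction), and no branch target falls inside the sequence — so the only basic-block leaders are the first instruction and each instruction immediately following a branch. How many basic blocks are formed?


With no in-sequence branch targets, the leaders are the first instruction plus the instruction after each branch.
Number of basic blocks = branches + 1
= 5 + 1 = 6

6


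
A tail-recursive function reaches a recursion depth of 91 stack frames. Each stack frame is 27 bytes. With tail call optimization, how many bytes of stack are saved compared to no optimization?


Without TCO: 91 * 27 = 2457 bytes
With TCO: reuse 1 frame = 27 bytes
Savings = 2457 - 27 = 2430

2430


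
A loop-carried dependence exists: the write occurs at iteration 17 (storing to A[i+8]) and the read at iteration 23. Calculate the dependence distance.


Distance = read iteration - write iteration
= 23 - 17 = 6

6


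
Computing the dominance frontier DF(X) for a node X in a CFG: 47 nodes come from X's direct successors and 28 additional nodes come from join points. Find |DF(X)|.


DF(X) = direct successor contributions + join point contributions
= 47 + 28 = 75

75


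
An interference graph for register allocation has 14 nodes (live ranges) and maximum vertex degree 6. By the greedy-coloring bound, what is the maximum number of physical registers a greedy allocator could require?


Greedy coloring never needs more than (max_degree + 1) colors: when coloring a vertex, at most max_degree neighbors are already colored.
Upper bound = 6 + 1 = 7

7


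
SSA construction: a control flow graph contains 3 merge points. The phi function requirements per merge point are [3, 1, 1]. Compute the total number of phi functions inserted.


Total phi functions = sum of phi functions at each join node
= 3 + 1 + 1 = 5

5


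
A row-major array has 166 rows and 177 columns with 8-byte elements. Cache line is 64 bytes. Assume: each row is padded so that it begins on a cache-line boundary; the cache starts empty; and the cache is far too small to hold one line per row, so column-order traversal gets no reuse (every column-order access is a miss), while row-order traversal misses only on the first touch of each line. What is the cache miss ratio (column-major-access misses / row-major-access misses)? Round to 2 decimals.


Each row occupies 177 * 8 = 1416 bytes and starts on a line boundary, so it spans ceil(1416 / 64) = 23 cache lines.
Row-major traversal misses (one per line touched): 166 * ceil(177 * 8 / 64) = 3818
Column-major traversal misses (no reuse, every access misses): 166 * 177 = 29382
Ratio = 29382 / 3818 = 7.7

7.7


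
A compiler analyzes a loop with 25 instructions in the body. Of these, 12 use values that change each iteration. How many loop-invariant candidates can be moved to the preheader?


Invariant candidates = total - loop-dependent
= 25 - 12 = 13

13


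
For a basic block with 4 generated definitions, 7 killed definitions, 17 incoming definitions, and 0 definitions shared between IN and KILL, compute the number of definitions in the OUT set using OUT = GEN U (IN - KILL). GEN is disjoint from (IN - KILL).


IN - KILL: 17 - 0 = 17 surviving definitions
OUT = GEN + surviving = 4 + 17 = 21

21


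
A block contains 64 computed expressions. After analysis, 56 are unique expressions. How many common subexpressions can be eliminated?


CSE count = total expressions - unique expressions
= 64 - 56 = 8

8


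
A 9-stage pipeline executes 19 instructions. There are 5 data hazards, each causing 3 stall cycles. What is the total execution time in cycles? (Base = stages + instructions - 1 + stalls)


Base cycles = 9 + 19 - 1 = 27
Total stalls = 5 * 3 = 15
Total = 27 + 15 = 42

42


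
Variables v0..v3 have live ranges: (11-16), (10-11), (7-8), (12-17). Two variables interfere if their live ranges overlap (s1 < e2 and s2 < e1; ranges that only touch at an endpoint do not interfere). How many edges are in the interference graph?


Check all pairs for overlapping intervals.
Two intervals (s1,e1) and (s2,e2) overlap if s1 < e2 and s2 < e1.
v0 (11-16) vs v1..v3: overlaps v3 -> 1
v1 (10-11) vs v2..v3: overlaps none -> 0
v2 (7-8) vs v3: overlaps none -> 0
Total overlapping pairs = 1 + 0 + 0 = 1

1


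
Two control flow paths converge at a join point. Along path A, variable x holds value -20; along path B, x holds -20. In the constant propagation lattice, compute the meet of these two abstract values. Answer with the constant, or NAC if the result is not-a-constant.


Meet operation: if both paths give the same constant, result is that constant; if they differ, result is NAC (not-a-constant).
Path A: -20, Path B: -20 -> equal
Result: constant -> -20

-20


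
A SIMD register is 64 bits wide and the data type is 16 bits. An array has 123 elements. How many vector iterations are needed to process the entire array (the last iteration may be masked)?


Width = 64 / 16 = 4 elements per vector op
Iterations = ceil(123 / 4) = 31

31


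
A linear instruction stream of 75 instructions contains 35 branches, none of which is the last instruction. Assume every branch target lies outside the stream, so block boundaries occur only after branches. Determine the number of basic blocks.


With no in-sequence branch targets, the leaders are the first instruction plus the instruction after each branch.
Number of basic blocks = branches + 1
= 35 + 1 = 36

36


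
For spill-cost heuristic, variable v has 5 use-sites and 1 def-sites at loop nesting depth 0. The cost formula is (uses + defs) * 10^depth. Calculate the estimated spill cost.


uses + defs = 5 + 1 = 6
10^0 = 1
Spill cost = 6 * 1 = 6

6


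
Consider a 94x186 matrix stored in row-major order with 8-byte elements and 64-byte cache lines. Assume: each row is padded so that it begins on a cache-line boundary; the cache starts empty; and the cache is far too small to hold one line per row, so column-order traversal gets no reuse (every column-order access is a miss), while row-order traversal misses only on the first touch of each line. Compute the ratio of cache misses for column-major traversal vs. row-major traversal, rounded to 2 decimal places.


Each row occupies 186 * 8 = 1488 bytes and starts on a line boundary, so it spans ceil(1488 / 64) = 24 cache lines.
Row-major traversal misses (one per line touched): 94 * ceil(186 * 8 / 64) = 2256
Column-major traversal misses (no reuse, every access misses): 94 * 186 = 17484
Ratio = 17484 / 2256 = 7.75

7.75


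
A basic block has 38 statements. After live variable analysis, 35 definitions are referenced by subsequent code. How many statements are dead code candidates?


Dead code = total statements - live definitions
= 38 - 35 = 3

3


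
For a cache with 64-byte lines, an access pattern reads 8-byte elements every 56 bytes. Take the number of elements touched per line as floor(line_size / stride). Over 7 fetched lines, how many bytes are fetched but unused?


Elements per line = floor(64 / 56) = 1
Bytes used per line = 1 * 8 = 8
Wasted per line = 64 - 8 = 56
Total wasted = 56 * 7 = 392

392


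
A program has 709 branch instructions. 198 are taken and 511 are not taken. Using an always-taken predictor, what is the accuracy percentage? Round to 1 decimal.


Predictor: always-taken
Correct predictions = 198
Accuracy = 198 / 709 * 100 = 27.9%

27.9


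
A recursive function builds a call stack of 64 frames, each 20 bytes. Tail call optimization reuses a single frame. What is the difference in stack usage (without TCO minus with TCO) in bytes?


Without TCO: 64 * 20 = 1280 bytes
With TCO: reuse 1 frame = 20 bytes
Savings = 1280 - 20 = 1260

1260
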